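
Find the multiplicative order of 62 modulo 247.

The order of 62 must divide φ(247) = φ(13·19) = (13−1)·(19−1) = 12·18 = 216 = 2^3 · 3^3.
Divisors of 216: 1, 2, 3, 4, 6, 8, 9, 12, 18, 24, 27, 36, 54, 72, 108, 216.
Test each divisor d:
62^1 ≡ 62 (mod 247)
62^2 ≡ 139 (mod 247)
62^3 ≡ 220 (mod 247)
62^4 ≡ 55 (mod 247)
62^6 ≡ 235 (mod 247)
62^8 ≡ 61 (mod 247)
62^9 ≡ 77 (mod 247)
62^12 ≡ 144 (mod 247)
62^18 ≡ 1 (mod 247) ✓
Therefore the multiplicative order of 62 modulo 247 is 18.

18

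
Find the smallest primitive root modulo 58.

3

φ(58) = φ(2)·φ(29) = 1·28 = 28 = 2^2 · 7.
g is a primitive root iff g^(28/q) ≢ 1 (mod 58) for each prime q ∈ {2, 7}.
g = 2: gcd(2, 58) = 2 > 1, not a unit — skip.
g = 3: 3^14 ≡ 57; 3^4 ≡ 23 — none is 1, so 3 is a primitive root.
So 3 is the smallest generator of (Z/58Z)^×.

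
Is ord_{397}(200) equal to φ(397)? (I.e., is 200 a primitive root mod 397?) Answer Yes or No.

φ(397) = 397 − 1 = 396 = 2^2 · 3^2 · 11.
Test 200^(396/q) mod 397 for each prime factor q of 396:
200^198 ≡ 396 (mod 397)  [q = 2: ≢ 1 ✓]
200^132 ≡ 34 (mod 397)  [q = 3: ≢ 1 ✓]
200^36 ≡ 16 (mod 397)  [q = 11: ≢ 1 ✓]
None equal 1, so ord_397(200) = 396: 200 is a primitive root.

Yes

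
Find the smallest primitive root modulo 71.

φ(71) = 71 − 1 = 70 = 2 · 5 · 7.
g is a primitive root iff g^(70/q) ≢ 1 (mod 71) for each prime q ∈ {2, 5, 7}.
g = 2: 2^35 ≡ 1 — hits 1, so not a primitive root.
g = 3: 3^35 ≡ 1 — hits 1, so not a primitive root.
g = 4: 4^35 ≡ 1 — hits 1, so not a primitive root.
g = 5: 5^35 ≡ 1 — hits 1, so not a primitive root.
g = 6: 6^35 ≡ 1 — hits 1, so not a primitive root.
g = 7: 7^35 ≡ 70; 7^14 ≡ 54; 7^10 ≡ 45 — none is 1, so 7 is a primitive root.
Hence the least primitive root of 71 is 7.

7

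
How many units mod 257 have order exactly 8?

4

φ(257) = 257 − 1 = 256 = 2^8.
In a cyclic group of order 256, there are φ(d) elements of order d for each divisor d of 256, and zero for non-divisors.
8 = 2^3 divides 256, and φ(8) = 4.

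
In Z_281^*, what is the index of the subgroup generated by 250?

2

By Lagrange's theorem, ord_281(250) divides φ(281) = 281 − 1 = 280 = 2^3 · 5 · 7.
Divisors of 280: 1, 2, 4, 5, 7, 8, 10, 14, 20, 28, 35, 40, 56, 70, 140, 280.
Compute 250^d (mod 281) for the divisors d until we hit 1:
250^1 ≡ 250
250^2 ≡ 118
250^4 ≡ 155
250^5 ≡ 253
250^7 ≡ 68
250^8 ≡ 140
250^10 ≡ 222
250^14 ≡ 128
250^20 ≡ 109
250^28 ≡ 86
250^35 ≡ 228
250^40 ≡ 79
250^56 ≡ 90
250^70 ≡ 280
250^140 ≡ 1
The order of 250 is 140, so the subgroup it generates has 140 elements.
The index is φ(281) / ord(250) = 280 / 140 = 2.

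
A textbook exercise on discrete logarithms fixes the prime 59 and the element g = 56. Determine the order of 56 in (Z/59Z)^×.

58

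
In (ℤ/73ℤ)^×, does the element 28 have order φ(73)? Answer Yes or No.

φ(73) = 73 − 1 = 72 = 2^3 · 3^2.
Test 28^(72/q) mod 73 for each prime factor q of 72:
28^36 ≡ 72 (mod 73)  [q = 2: ≢ 1 ✓]
28^24 ≡ 8 (mod 73)  [q = 3: ≢ 1 ✓]
All checks pass, so 28 has order 72 and is a primitive root modulo 73.

Yes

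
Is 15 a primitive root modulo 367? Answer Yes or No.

φ(367) = 367 − 1 = 366 = 2 · 3 · 61.
It suffices to check that the order of 15 is not a proper divisor of 366: compute 15^(366/q) for q ∈ {2, 3, 61}.
15^183 ≡ 1 (mod 367)  [q = 2: ≡ 1 ✗]
15^122 ≡ 1 (mod 367)  [q = 3: ≡ 1 ✗]
15^6 ≡ 46 (mod 367)  [q = 61: ≢ 1 ✓]
Since 15^183 ≡ 1, the order of 15 divides 183 < 366, so 15 is not a primitive root.

No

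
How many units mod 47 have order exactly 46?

22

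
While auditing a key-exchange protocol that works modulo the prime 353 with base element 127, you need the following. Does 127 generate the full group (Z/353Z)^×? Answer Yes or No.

No

φ(353) = 353 − 1 = 352 = 2^5 · 11.
It suffices to check that the order of 127 is not a proper divisor of 352: compute 127^(352/q) for q ∈ {2, 11}.
127^176 ≡ 1 (mod 353)  [q = 2: ≡ 1 ✗]
127^32 ≡ 256 (mod 353)  [q = 11: ≢ 1 ✓]
The check at q = 2 fails, so 127 generates a proper subgroup.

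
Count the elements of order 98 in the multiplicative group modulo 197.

42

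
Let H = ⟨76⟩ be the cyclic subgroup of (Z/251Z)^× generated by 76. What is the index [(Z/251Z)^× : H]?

Since 76 ∈ (Z/251Z)^×, its order divides φ(251) = 251 − 1 = 250 = 2 · 5^3.
Divisors of 250: 1, 2, 5, 10, 25, 50, 125, 250.
Check 76^d mod 251 for each divisor in increasing order:
76^1 ≡ 76
76^2 ≡ 3
76^5 ≡ 182
76^10 ≡ 243
76^25 ≡ 102
76^50 ≡ 113
76^125 ≡ 250
76^250 ≡ 1
The order of 76 is 250, so the subgroup it generates has 250 elements.
Index = |(Z/251Z)^×| / |⟨76⟩| = 250 / 250 = 1.

1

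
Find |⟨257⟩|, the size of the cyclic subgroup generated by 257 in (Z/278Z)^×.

69

ord(257) | φ(278) = φ(2)·φ(139) = 1·138 = 138 = 2 · 3 · 23.
Divisors of 138: 1, 2, 3, 6, 23, 46, 69, 138.
Compute 257^d (mod 278) for the divisors d until we hit 1:
257^1 ≡ 257 (mod 278)
257^2 ≡ 163 (mod 278)
257^3 ≡ 191 (mod 278)
257^6 ≡ 63 (mod 278)
257^23 ≡ 181 (mod 278)
257^46 ≡ 235 (mod 278)
257^69 ≡ 1 (mod 278) ✓
The smallest such exponent is 69, so the order of 257 is 69.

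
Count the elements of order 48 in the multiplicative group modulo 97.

16

φ(97) = 97 − 1 = 96 = 2^5 · 3.
In a cyclic group of order 96, there are φ(d) elements of order d for each divisor d of 96, and zero for non-divisors.
48 = 2^4 · 3 divides 96, and φ(48) = 16.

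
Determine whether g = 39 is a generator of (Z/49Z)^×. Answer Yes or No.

φ(49) = φ(7^2) = 7·(7−1) = 42 = 2 · 3 · 7.
Test 39^(42/q) mod 49 for each prime factor q of 42:
39^21 ≡ 1 (mod 49)  [q = 2: ≡ 1 ✗]
39^14 ≡ 30 (mod 49)  [q = 3: ≢ 1 ✓]
39^6 ≡ 8 (mod 49)  [q = 7: ≢ 1 ✓]
The check at q = 2 fails, so 39 generates a proper subgroup.

No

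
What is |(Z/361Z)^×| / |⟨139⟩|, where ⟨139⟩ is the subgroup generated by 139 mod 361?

By Lagrange's theorem, ord_361(139) divides φ(361) = φ(19^2) = 19·(19−1) = 342 = 2 · 3^2 · 19.
Divisors of 342: 1, 2, 3, 6, 9, 18, 19, 38, 57, 114, 171, 342.
Check 139^d mod 361 for each divisor in increasing order:
139^1 ≡ 139 (mod 361)
139^2 ≡ 188 (mod 361)
139^3 ≡ 140 (mod 361)
139^6 ≡ 106 (mod 361)
139^9 ≡ 39 (mod 361)
139^18 ≡ 77 (mod 361)
139^19 ≡ 234 (mod 361)
139^38 ≡ 245 (mod 361)
139^57 ≡ 292 (mod 361)
139^114 ≡ 68 (mod 361)
139^171 ≡ 1 (mod 361) ✓
So ord_361(139) = 171, hence |⟨139⟩| = 171.
[(Z/361Z)^× : ⟨139⟩] = 342/171 = 2.

2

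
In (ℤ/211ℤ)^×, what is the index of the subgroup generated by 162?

1

By Lagrange's theorem, ord_211(162) divides φ(211) = 211 − 1 = 210 = 2 · 3 · 5 · 7.
Divisors of 210: 1, 2, 3, 5, 6, 7, 10, 14, 15, 21, 30, 35, 42, 70, 105, 210.
Test each divisor d:
162^1 ≡ 162 (mod 211)
162^2 ≡ 80 (mod 211)
162^3 ≡ 89 (mod 211)
162^5 ≡ 157 (mod 211)
162^6 ≡ 114 (mod 211)
162^7 ≡ 111 (mod 211)
162^10 ≡ 173 (mod 211)
162^14 ≡ 83 (mod 211)
162^15 ≡ 153 (mod 211)
162^21 ≡ 140 (mod 211)
162^30 ≡ 199 (mod 211)
162^35 ≡ 15 (mod 211)
162^42 ≡ 188 (mod 211)
162^70 ≡ 14 (mod 211)
162^105 ≡ 210 (mod 211)
162^210 ≡ 1 (mod 211) ✓
So ord_211(162) = 210, hence |⟨162⟩| = 210.
[(Z/211Z)^× : ⟨162⟩] = 210/210 = 1.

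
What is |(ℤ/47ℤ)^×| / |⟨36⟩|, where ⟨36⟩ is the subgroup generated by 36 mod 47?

The order of 36 must divide φ(47) = 47 − 1 = 46 = 2 · 23.
Divisors of 46: 1, 2, 23, 46.
Evaluate successive powers at the divisors of 46:
36^1 ≡ 36
36^2 ≡ 27
36^23 ≡ 1
The order of 36 is 23, so the subgroup it generates has 23 elements.
[(Z/47Z)^× : ⟨36⟩] = 46/23 = 2.

2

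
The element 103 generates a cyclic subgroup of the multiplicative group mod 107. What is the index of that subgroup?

The order of 103 must divide φ(107) = 107 − 1 = 106 = 2 · 53.
Divisors of 106: 1, 2, 53, 106.
Test each divisor d:
103^1 ≡ 103 (mod 107)
103^2 ≡ 16 (mod 107)
103^53 ≡ 106 (mod 107)
103^106 ≡ 1 (mod 107) ✓
So ord_107(103) = 106, hence |⟨103⟩| = 106.
Index = |(Z/107Z)^×| / |⟨103⟩| = 106 / 106 = 1.

1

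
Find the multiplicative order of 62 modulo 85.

By Lagrange's theorem, ord_85(62) divides φ(85) = φ(5·17) = (5−1)·(17−1) = 4·16 = 64 = 2^6.
Divisors of 64: 1, 2, 4, 8, 16, 32, 64.
Test each divisor d:
62^1 ≡ 62 (mod 85)
62^2 ≡ 19 (mod 85)
62^4 ≡ 21 (mod 85)
62^8 ≡ 16 (mod 85)
62^16 ≡ 1 (mod 85) ✓
The smallest such exponent is 16, so the order of 62 is 16.

16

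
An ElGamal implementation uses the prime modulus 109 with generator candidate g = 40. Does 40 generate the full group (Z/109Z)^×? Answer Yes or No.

Yes

φ(109) = 109 − 1 = 108 = 2^2 · 3^3.
Test 40^(108/q) mod 109 for each prime factor q of 108:
40^54 ≡ 108 (mod 109)  [q = 2: ≢ 1 ✓]
40^36 ≡ 63 (mod 109)  [q = 3: ≢ 1 ✓]
Every test exponent gives a nontrivial residue, hence 40 generates the full group.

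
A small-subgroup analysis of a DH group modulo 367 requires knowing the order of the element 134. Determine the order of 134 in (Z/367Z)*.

By Lagrange's theorem, ord_367(134) divides φ(367) = 367 − 1 = 366 = 2 · 3 · 61.
Divisors of 366: 1, 2, 3, 6, 61, 122, 183, 366.
Test each divisor d:
134^1 ≡ 134 (mod 367)
134^2 ≡ 340 (mod 367)
134^3 ≡ 52 (mod 367)
134^6 ≡ 135 (mod 367)
134^61 ≡ 1 (mod 367) ✓
Therefore the multiplicative order of 134 modulo 367 is 61.

61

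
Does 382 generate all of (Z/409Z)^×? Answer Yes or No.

φ(409) = 409 − 1 = 408 = 2^3 · 3 · 17.
It suffices to check that the order of 382 is not a proper divisor of 408: compute 382^(408/q) for q ∈ {2, 3, 17}.
382^204 ≡ 1 (mod 409)  [q = 2: ≡ 1 ✗]
382^136 ≡ 1 (mod 409)  [q = 3: ≡ 1 ✗]
382^24 ≡ 125 (mod 409)  [q = 17: ≢ 1 ✓]
382^204 ≡ 1 shows ord(382) | 204, strictly less than φ(409); not a primitive root.

No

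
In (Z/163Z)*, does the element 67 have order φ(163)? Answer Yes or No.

φ(163) = 163 − 1 = 162 = 2 · 3^4.
67 is a primitive root mod 163 iff 67^(φ(163)/q) ≢ 1 for every prime q | φ(163), i.e. q ∈ {2, 3}.
67^81 ≡ 162 (mod 163)  [q = 2: ≢ 1 ✓]
67^54 ≡ 104 (mod 163)  [q = 3: ≢ 1 ✓]
All checks pass, so 67 has order 162 and is a primitive root modulo 163.

Yes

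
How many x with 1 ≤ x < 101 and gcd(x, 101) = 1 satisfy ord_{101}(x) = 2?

1

φ(101) = 101 − 1 = 100 = 2^2 · 5^2.
(Z/101Z)^× is cyclic (|G| = 100); a cyclic group of order m has exactly φ(d) elements of each order d | m, and none otherwise.
2 | 100, and φ(2) = 2 − 1 = 1.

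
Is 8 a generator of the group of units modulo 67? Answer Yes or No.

φ(67) = 67 − 1 = 66 = 2 · 3 · 11.
An element g generates (Z/67Z)^× iff g^(66/q) ≢ 1 (mod 67) for each prime q ∈ {2, 3, 11}.
8^33 ≡ 66 (mod 67)  [q = 2: ≢ 1 ✓]
8^22 ≡ 1 (mod 67)  [q = 3: ≡ 1 ✗]
8^6 ≡ 40 (mod 67)  [q = 11: ≢ 1 ✓]
8^22 ≡ 1 shows ord(8) | 22, strictly less than φ(67); not a primitive root.

No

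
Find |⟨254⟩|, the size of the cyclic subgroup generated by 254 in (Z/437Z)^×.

ord(254) | φ(437) = φ(19·23) = (19−1)·(23−1) = 18·22 = 396 = 2^2 · 3^2 · 11.
Divisors of 396: 1, 2, 3, 4, 6, 9, 11, 12, 18, 22, 33, 36, 44, 66, 99, 132, 198, 396.
Check 254^d mod 437 for each divisor in increasing order:
254^1 ≡ 254
254^2 ≡ 277
254^3 ≡ 1
So ord_437(254) = 3.

3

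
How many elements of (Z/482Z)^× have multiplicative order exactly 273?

0

φ(482) = φ(2)·φ(241) = 1·240 = 240 = 2^4 · 3 · 5.
(Z/482Z)^× is cyclic (|G| = 240); a cyclic group of order m has exactly φ(d) elements of each order d | m, and none otherwise.
273 does not divide 240, so no element of (Z/482Z)^× has order 273.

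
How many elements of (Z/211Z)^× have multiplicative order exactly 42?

φ(211) = 211 − 1 = 210 = 2 · 3 · 5 · 7.
In a cyclic group of order 210, there are φ(d) elements of order d for each divisor d of 210, and zero for non-divisors.
42 = 2 · 3 · 7 divides 210, and φ(42) = 12.

12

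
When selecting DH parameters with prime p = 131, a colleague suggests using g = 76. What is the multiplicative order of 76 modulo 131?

The order of 76 must divide φ(131) = 131 − 1 = 130 = 2 · 5 · 13.
Divisors of 130: 1, 2, 5, 10, 13, 26, 65, 130.
Test each divisor d:
76^1 ≡ 76
76^2 ≡ 12
76^5 ≡ 71
76^10 ≡ 63
76^13 ≡ 78
76^26 ≡ 58
76^65 ≡ 130
76^130 ≡ 1
So ord_131(76) = 130.

130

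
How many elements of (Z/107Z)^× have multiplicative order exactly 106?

φ(107) = 107 − 1 = 106 = 2 · 53.
(Z/107Z)^× is cyclic (|G| = 106); a cyclic group of order m has exactly φ(d) elements of each order d | m, and none otherwise.
106 = 2 · 53 divides 106, and φ(106) = 52.

52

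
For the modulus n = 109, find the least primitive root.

φ(109) = 109 − 1 = 108 = 2^2 · 3^3.
Test candidates g = 2, 3, … against the prime factors q ∈ {2, 3} of φ(109): g is a generator iff g^(108/q) ≢ 1 for every such q.
g = 2: 2^54 ≡ 108; 2^36 ≡ 1 — hits 1, so not a primitive root.
g = 3: 3^54 ≡ 1 — hits 1, so not a primitive root.
g = 4: 4^54 ≡ 1 — hits 1, so not a primitive root.
g = 5: 5^54 ≡ 1 — hits 1, so not a primitive root.
g = 6: 6^54 ≡ 108; 6^36 ≡ 63 — none is 1, so 6 is a primitive root.
So 6 is the smallest generator of (Z/109Z)^×.

6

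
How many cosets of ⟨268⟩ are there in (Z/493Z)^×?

16

ord(268) | φ(493) = φ(17·29) = (17−1)·(29−1) = 16·28 = 448 = 2^6 · 7.
Divisors of 448: 1, 2, 4, 7, 8, 14, 16, 28, 32, 56, 64, 112, 224, 448.
Check 268^d mod 493 for each divisor in increasing order:
268^1 ≡ 268
268^2 ≡ 339
268^4 ≡ 52
268^7 ≡ 378
268^8 ≡ 239
268^14 ≡ 407
268^16 ≡ 426
268^28 ≡ 1
So ord_493(268) = 28, hence |⟨268⟩| = 28.
The index is φ(493) / ord(268) = 448 / 28 = 16.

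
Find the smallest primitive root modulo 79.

φ(79) = 79 − 1 = 78 = 2 · 3 · 13.
Test candidates g = 2, 3, … against the prime factors q ∈ {2, 3, 13} of φ(79): g is a generator iff g^(78/q) ≢ 1 for every such q.
g = 2: 2^39 ≡ 1 — hits 1, so not a primitive root.
g = 3: 3^39 ≡ 78; 3^26 ≡ 23; 3^6 ≡ 18 — none is 1, so 3 is a primitive root.
The smallest primitive root modulo 79 is 3.

3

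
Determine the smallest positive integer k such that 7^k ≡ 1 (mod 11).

10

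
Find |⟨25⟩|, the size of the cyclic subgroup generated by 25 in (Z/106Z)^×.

26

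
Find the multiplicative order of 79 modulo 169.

13

ord(79) | φ(169) = φ(13^2) = 13·(13−1) = 156 = 2^2 · 3 · 13.
Divisors of 156: 1, 2, 3, 4, 6, 12, 13, 26, 39, 52, 78, 156.
Check 79^d mod 169 for each divisor in increasing order:
79^1 ≡ 79 (mod 169)
79^2 ≡ 157 (mod 169)
79^3 ≡ 66 (mod 169)
79^4 ≡ 144 (mod 169)
79^6 ≡ 131 (mod 169)
79^12 ≡ 92 (mod 169)
79^13 ≡ 1 (mod 169) ✓
So ord_169(79) = 13.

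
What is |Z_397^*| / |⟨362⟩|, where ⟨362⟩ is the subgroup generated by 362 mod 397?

132

The order of 362 must divide φ(397) = 397 − 1 = 396 = 2^2 · 3^2 · 11.
Divisors of 396: 1, 2, 3, 4, 6, 9, 11, 12, 18, 22, 33, 36, 44, 66, 99, 132, 198, 396.
Compute 362^d (mod 397) for the divisors d until we hit 1:
362^1 ≡ 362 (mod 397)
362^2 ≡ 34 (mod 397)
362^3 ≡ 1 (mod 397) ✓
The order of 362 is 3, so the subgroup it generates has 3 elements.
The index is φ(397) / ord(362) = 396 / 3 = 132.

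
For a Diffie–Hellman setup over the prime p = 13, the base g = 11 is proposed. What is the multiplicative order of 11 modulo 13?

ord(11) | φ(13) = 13 − 1 = 12 = 2^2 · 3.
Divisors of 12: 1, 2, 3, 4, 6, 12.
Compute 11^d (mod 13) for the divisors d until we hit 1:
11^1 ≡ 11
11^2 ≡ 4
11^3 ≡ 5
11^4 ≡ 3
11^6 ≡ 12
11^12 ≡ 1
Therefore the multiplicative order of 11 modulo 13 is 12.

12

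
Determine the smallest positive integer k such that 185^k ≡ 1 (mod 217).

6

ord(185) | φ(217) = φ(7·31) = (7−1)·(31−1) = 6·30 = 180 = 2^2 · 3^2 · 5.
Divisors of 180: 1, 2, 3, 4, 5, 6, 9, 10, 12, 15, 18, 20, 30, 36, 45, 60, 90, 180.
Test each divisor d:
185^1 ≡ 185
185^2 ≡ 156
185^3 ≡ 216
185^4 ≡ 32
185^5 ≡ 61
185^6 ≡ 1
So ord_217(185) = 6.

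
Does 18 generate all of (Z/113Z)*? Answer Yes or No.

No

φ(113) = 113 − 1 = 112 = 2^4 · 7.
An element g generates (Z/113Z)^× iff g^(112/q) ≢ 1 (mod 113) for each prime q ∈ {2, 7}.
18^56 ≡ 1 (mod 113)  [q = 2: ≡ 1 ✗]
18^16 ≡ 1 (mod 113)  [q = 7: ≡ 1 ✗]
Since 18^56 ≡ 1, the order of 18 divides 56 < 112, so 18 is not a primitive root.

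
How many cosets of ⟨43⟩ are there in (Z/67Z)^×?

3

ord(43) | φ(67) = 67 − 1 = 66 = 2 · 3 · 11.
Divisors of 66: 1, 2, 3, 6, 11, 22, 33, 66.
Check 43^d mod 67 for each divisor in increasing order:
43^1 ≡ 43
43^2 ≡ 40
43^3 ≡ 45
43^6 ≡ 15
43^11 ≡ 66
43^22 ≡ 1
Thus |⟨43⟩| = ord(43) = 22.
[(Z/67Z)^× : ⟨43⟩] = 66/22 = 3.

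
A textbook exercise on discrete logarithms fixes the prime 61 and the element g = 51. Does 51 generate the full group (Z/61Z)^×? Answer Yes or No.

φ(61) = 61 − 1 = 60 = 2^2 · 3 · 5.
It suffices to check that the order of 51 is not a proper divisor of 60: compute 51^(60/q) for q ∈ {2, 3, 5}.
51^30 ≡ 60 (mod 61)  [q = 2: ≢ 1 ✓]
51^20 ≡ 13 (mod 61)  [q = 3: ≢ 1 ✓]
51^12 ≡ 58 (mod 61)  [q = 5: ≢ 1 ✓]
None equal 1, so ord_61(51) = 60: 51 is a primitive root.

Yes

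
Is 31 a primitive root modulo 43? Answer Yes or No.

φ(43) = 43 − 1 = 42 = 2 · 3 · 7.
31 is a primitive root mod 43 iff 31^(φ(43)/q) ≢ 1 for every prime q | φ(43), i.e. q ∈ {2, 3, 7}.
31^21 ≡ 1 (mod 43)  [q = 2: ≡ 1 ✗]
31^14 ≡ 36 (mod 43)  [q = 3: ≢ 1 ✓]
31^6 ≡ 21 (mod 43)  [q = 7: ≢ 1 ✓]
Since 31^21 ≡ 1, the order of 31 divides 21 < 42, so 31 is not a primitive root.

No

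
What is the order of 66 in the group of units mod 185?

12

The order of 66 must divide φ(185) = φ(5·37) = (5−1)·(37−1) = 4·36 = 144 = 2^4 · 3^2.
Divisors of 144: 1, 2, 3, 4, 6, 8, 9, 12, 16, 18, 24, 36, 48, 72, 144.
Check 66^d mod 185 for each divisor in increasing order:
66^1 ≡ 66
66^2 ≡ 101
66^3 ≡ 6
66^4 ≡ 26
66^6 ≡ 36
66^8 ≡ 121
66^9 ≡ 31
66^12 ≡ 1
Hence ord(66) = 12.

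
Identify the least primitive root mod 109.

φ(109) = 109 − 1 = 108 = 2^2 · 3^3.
Test candidates g = 2, 3, … against the prime factors q ∈ {2, 3} of φ(109): g is a generator iff g^(108/q) ≢ 1 for every such q.
g = 2: 2^54 ≡ 108; 2^36 ≡ 1 — hits 1, so not a primitive root.
g = 3: 3^54 ≡ 1 — hits 1, so not a primitive root.
g = 4: 4^54 ≡ 1 — hits 1, so not a primitive root.
g = 5: 5^54 ≡ 1 — hits 1, so not a primitive root.
g = 6: 6^54 ≡ 108; 6^36 ≡ 63 — none is 1, so 6 is a primitive root.
The smallest primitive root modulo 109 is 6.

6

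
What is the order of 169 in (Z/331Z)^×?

33

By Lagrange's theorem, ord_331(169) divides φ(331) = 331 − 1 = 330 = 2 · 3 · 5 · 11.
Divisors of 330: 1, 2, 3, 5, 6, 10, 11, 15, 22, 30, 33, 55, 66, 110, 165, 330.
Compute 169^d (mod 331) for the divisors d until we hit 1:
169^1 ≡ 169 (mod 331)
169^2 ≡ 95 (mod 331)
169^3 ≡ 167 (mod 331)
169^5 ≡ 308 (mod 331)
169^6 ≡ 85 (mod 331)
169^10 ≡ 198 (mod 331)
169^11 ≡ 31 (mod 331)
169^15 ≡ 80 (mod 331)
169^22 ≡ 299 (mod 331)
169^30 ≡ 111 (mod 331)
169^33 ≡ 1 (mod 331) ✓
Therefore the multiplicative order of 169 modulo 331 is 33.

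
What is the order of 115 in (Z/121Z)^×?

By Lagrange's theorem, ord_121(115) divides φ(121) = φ(11^2) = 11·(11−1) = 110 = 2 · 5 · 11.
Divisors of 110: 1, 2, 5, 10, 11, 22, 55, 110.
Test each divisor d:
115^1 ≡ 115 (mod 121)
115^2 ≡ 36 (mod 121)
115^5 ≡ 89 (mod 121)
115^10 ≡ 56 (mod 121)
115^11 ≡ 27 (mod 121)
115^22 ≡ 3 (mod 121)
115^55 ≡ 1 (mod 121) ✓
Therefore the multiplicative order of 115 modulo 121 is 55.

55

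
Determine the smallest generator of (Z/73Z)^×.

5

φ(73) = 73 − 1 = 72 = 2^3 · 3^2.
g is a primitive root iff g^(72/q) ≢ 1 (mod 73) for each prime q ∈ {2, 3}.
g = 2: 2^36 ≡ 1 — hits 1, so not a primitive root.
g = 3: 3^36 ≡ 1 — hits 1, so not a primitive root.
g = 4: 4^36 ≡ 1 — hits 1, so not a primitive root.
g = 5: 5^36 ≡ 72; 5^24 ≡ 8 — none is 1, so 5 is a primitive root.
Hence the least primitive root of 73 is 5.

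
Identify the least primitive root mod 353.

3

φ(353) = 353 − 1 = 352 = 2^5 · 11.
Test candidates g = 2, 3, … against the prime factors q ∈ {2, 11} of φ(353): g is a generator iff g^(352/q) ≢ 1 for every such q.
g = 2: 2^176 ≡ 1 — hits 1, so not a primitive root.
g = 3: 3^176 ≡ 352; 3^32 ≡ 140 — none is 1, so 3 is a primitive root.
Hence the least primitive root of 353 is 3.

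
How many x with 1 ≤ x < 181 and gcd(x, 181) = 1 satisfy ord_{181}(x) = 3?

2

φ(181) = 181 − 1 = 180 = 2^2 · 3^2 · 5.
(Z/181Z)^× is cyclic (|G| = 180); a cyclic group of order m has exactly φ(d) elements of each order d | m, and none otherwise.
3 | 180, and φ(3) = 3 − 1 = 2.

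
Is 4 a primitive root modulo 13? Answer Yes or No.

No

φ(13) = 13 − 1 = 12 = 2^2 · 3.
An element g generates (Z/13Z)^× iff g^(12/q) ≢ 1 (mod 13) for each prime q ∈ {2, 3}.
4^6 ≡ 1 (mod 13)  [q = 2: ≡ 1 ✗]
4^4 ≡ 9 (mod 13)  [q = 3: ≢ 1 ✓]
4^6 ≡ 1 shows ord(4) | 6, strictly less than φ(13); not a primitive root.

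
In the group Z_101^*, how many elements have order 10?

φ(101) = 101 − 1 = 100 = 2^2 · 5^2.
In a cyclic group of order 100, there are φ(d) elements of order d for each divisor d of 100, and zero for non-divisors.
10 = 2 · 5 divides 100, and φ(10) = 4.

4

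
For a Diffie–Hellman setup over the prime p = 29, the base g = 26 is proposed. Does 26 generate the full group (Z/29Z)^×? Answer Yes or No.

Yes

φ(29) = 29 − 1 = 28 = 2^2 · 7.
It suffices to check that the order of 26 is not a proper divisor of 28: compute 26^(28/q) for q ∈ {2, 7}.
26^14 ≡ 28 (mod 29)  [q = 2: ≢ 1 ✓]
26^4 ≡ 23 (mod 29)  [q = 7: ≢ 1 ✓]
Every test exponent gives a nontrivial residue, hence 26 generates the full group.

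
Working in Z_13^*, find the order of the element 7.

12

ord(7) | φ(13) = 13 − 1 = 12 = 2^2 · 3.
Divisors of 12: 1, 2, 3, 4, 6, 12.
Test each divisor d:
7^1 ≡ 7 (mod 13)
7^2 ≡ 10 (mod 13)
7^3 ≡ 5 (mod 13)
7^4 ≡ 9 (mod 13)
7^6 ≡ 12 (mod 13)
7^12 ≡ 1 (mod 13) ✓
So ord_13(7) = 12.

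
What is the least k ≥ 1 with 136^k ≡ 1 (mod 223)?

37

ord(136) | φ(223) = 223 − 1 = 222 = 2 · 3 · 37.
Divisors of 222: 1, 2, 3, 6, 37, 74, 111, 222.
Test each divisor d:
136^1 ≡ 136 (mod 223)
136^2 ≡ 210 (mod 223)
136^3 ≡ 16 (mod 223)
136^6 ≡ 33 (mod 223)
136^37 ≡ 1 (mod 223) ✓
Therefore the multiplicative order of 136 modulo 223 is 37.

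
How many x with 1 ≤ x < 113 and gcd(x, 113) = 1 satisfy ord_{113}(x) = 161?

φ(113) = 113 − 1 = 112 = 2^4 · 7.
In a cyclic group of order 112, there are φ(d) elements of order d for each divisor d of 112, and zero for non-divisors.
161 does not divide 112, so no element of (Z/113Z)^× has order 161.

0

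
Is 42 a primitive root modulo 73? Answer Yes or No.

φ(73) = 73 − 1 = 72 = 2^3 · 3^2.
An element g generates (Z/73Z)^× iff g^(72/q) ≢ 1 (mod 73) for each prime q ∈ {2, 3}.
42^36 ≡ 72 (mod 73)  [q = 2: ≢ 1 ✓]
42^24 ≡ 64 (mod 73)  [q = 3: ≢ 1 ✓]
None equal 1, so ord_73(42) = 72: 42 is a primitive root.

Yes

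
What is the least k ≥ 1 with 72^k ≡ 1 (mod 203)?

84

By Lagrange's theorem, ord_203(72) divides φ(203) = φ(7·29) = (7−1)·(29−1) = 6·28 = 168 = 2^3 · 3 · 7.
Divisors of 168: 1, 2, 3, 4, 6, 7, 8, 12, 14, 21, 24, 28, 42, 56, 84, 168.
Evaluate successive powers at the divisors of 168:
72^1 ≡ 72 (mod 203)
72^2 ≡ 109 (mod 203)
72^3 ≡ 134 (mod 203)
72^4 ≡ 107 (mod 203)
72^6 ≡ 92 (mod 203)
72^7 ≡ 128 (mod 203)
72^8 ≡ 81 (mod 203)
72^12 ≡ 141 (mod 203)
72^14 ≡ 144 (mod 203)
72^21 ≡ 162 (mod 203)
72^24 ≡ 190 (mod 203)
72^28 ≡ 30 (mod 203)
72^42 ≡ 57 (mod 203)
72^56 ≡ 88 (mod 203)
72^84 ≡ 1 (mod 203) ✓
Hence ord(72) = 84.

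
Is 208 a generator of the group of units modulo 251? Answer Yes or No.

No

φ(251) = 251 − 1 = 250 = 2 · 5^3.
An element g generates (Z/251Z)^× iff g^(250/q) ≢ 1 (mod 251) for each prime q ∈ {2, 5}.
208^125 ≡ 1 (mod 251)  [q = 2: ≡ 1 ✗]
208^50 ≡ 20 (mod 251)  [q = 5: ≢ 1 ✓]
The check at q = 2 fails, so 208 generates a proper subgroup.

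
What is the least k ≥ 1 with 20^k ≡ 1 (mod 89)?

44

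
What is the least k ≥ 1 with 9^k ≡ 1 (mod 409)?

Since 9 ∈ (Z/409Z)^×, its order divides φ(409) = 409 − 1 = 408 = 2^3 · 3 · 17.
Divisors of 408: 1, 2, 3, 4, 6, 8, 12, 17, 24, 34, 51, 68, 102, 136, 204, 408.
Evaluate successive powers at the divisors of 408:
9^1 ≡ 9 (mod 409)
9^2 ≡ 81 (mod 409)
9^3 ≡ 320 (mod 409)
9^4 ≡ 17 (mod 409)
9^6 ≡ 150 (mod 409)
9^8 ≡ 289 (mod 409)
9^12 ≡ 5 (mod 409)
9^17 ≡ 356 (mod 409)
9^24 ≡ 25 (mod 409)
9^34 ≡ 355 (mod 409)
9^51 ≡ 408 (mod 409)
9^68 ≡ 53 (mod 409)
9^102 ≡ 1 (mod 409) ✓
Hence ord(9) = 102.

102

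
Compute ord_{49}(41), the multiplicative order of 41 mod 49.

Since 41 ∈ (Z/49Z)^×, its order divides φ(49) = φ(7^2) = 7·(7−1) = 42 = 2 · 3 · 7.
Divisors of 42: 1, 2, 3, 6, 7, 14, 21, 42.
Compute 41^d (mod 49) for the divisors d until we hit 1:
41^1 ≡ 41 (mod 49)
41^2 ≡ 15 (mod 49)
41^3 ≡ 27 (mod 49)
41^6 ≡ 43 (mod 49)
41^7 ≡ 48 (mod 49)
41^14 ≡ 1 (mod 49) ✓
Therefore the multiplicative order of 41 modulo 49 is 14.

14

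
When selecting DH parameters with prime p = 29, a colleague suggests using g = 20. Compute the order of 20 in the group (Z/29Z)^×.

7

The order of 20 must divide φ(29) = 29 − 1 = 28 = 2^2 · 7.
Divisors of 28: 1, 2, 4, 7, 14, 28.
Test each divisor d:
20^1 ≡ 20 (mod 29)
20^2 ≡ 23 (mod 29)
20^4 ≡ 7 (mod 29)
20^7 ≡ 1 (mod 29) ✓
Therefore the multiplicative order of 20 modulo 29 is 7.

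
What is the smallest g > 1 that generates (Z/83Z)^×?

2

φ(83) = 83 − 1 = 82 = 2 · 41.
Test candidates g = 2, 3, … against the prime factors q ∈ {2, 41} of φ(83): g is a generator iff g^(82/q) ≢ 1 for every such q.
g = 2: 2^41 ≡ 82; 2^2 ≡ 4 — none is 1, so 2 is a primitive root.
The smallest primitive root modulo 83 is 2.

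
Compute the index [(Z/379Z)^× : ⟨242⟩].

The order of 242 must divide φ(379) = 379 − 1 = 378 = 2 · 3^3 · 7.
Divisors of 378: 1, 2, 3, 6, 7, 9, 14, 18, 21, 27, 42, 54, 63, 126, 189, 378.
Compute 242^d (mod 379) for the divisors d until we hit 1:
242^1 ≡ 242 (mod 379)
242^2 ≡ 198 (mod 379)
242^3 ≡ 162 (mod 379)
242^6 ≡ 93 (mod 379)
242^7 ≡ 145 (mod 379)
242^9 ≡ 285 (mod 379)
242^14 ≡ 180 (mod 379)
242^18 ≡ 119 (mod 379)
242^21 ≡ 328 (mod 379)
242^27 ≡ 184 (mod 379)
242^42 ≡ 327 (mod 379)
242^54 ≡ 125 (mod 379)
242^63 ≡ 378 (mod 379)
242^126 ≡ 1 (mod 379) ✓
Thus |⟨242⟩| = ord(242) = 126.
[(Z/379Z)^× : ⟨242⟩] = 378/126 = 3.

3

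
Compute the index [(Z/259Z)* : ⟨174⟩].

ord(174) | φ(259) = φ(7·37) = (7−1)·(37−1) = 6·36 = 216 = 2^3 · 3^3.
Divisors of 216: 1, 2, 3, 4, 6, 8, 9, 12, 18, 24, 27, 36, 54, 72, 108, 216.
Compute 174^d (mod 259) for the divisors d until we hit 1:
174^1 ≡ 174 (mod 259)
174^2 ≡ 232 (mod 259)
174^3 ≡ 223 (mod 259)
174^4 ≡ 211 (mod 259)
174^6 ≡ 1 (mod 259) ✓
Thus |⟨174⟩| = ord(174) = 6.
Index = |(Z/259Z)^×| / |⟨174⟩| = 216 / 6 = 36.

36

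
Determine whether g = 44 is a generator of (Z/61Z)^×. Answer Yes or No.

φ(61) = 61 − 1 = 60 = 2^2 · 3 · 5.
44 is a primitive root mod 61 iff 44^(φ(61)/q) ≢ 1 for every prime q | φ(61), i.e. q ∈ {2, 3, 5}.
44^30 ≡ 60 (mod 61)  [q = 2: ≢ 1 ✓]
44^20 ≡ 13 (mod 61)  [q = 3: ≢ 1 ✓]
44^12 ≡ 20 (mod 61)  [q = 5: ≢ 1 ✓]
Every test exponent gives a nontrivial residue, hence 44 generates the full group.

Yes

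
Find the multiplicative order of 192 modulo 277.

138

Since 192 ∈ (Z/277Z)^×, its order divides φ(277) = 277 − 1 = 276 = 2^2 · 3 · 23.
Divisors of 276: 1, 2, 3, 4, 6, 12, 23, 46, 69, 92, 138, 276.
Compute 192^d (mod 277) for the divisors d until we hit 1:
192^1 ≡ 192
192^2 ≡ 23
192^3 ≡ 261
192^4 ≡ 252
192^6 ≡ 256
192^12 ≡ 164
192^23 ≡ 117
192^46 ≡ 116
192^69 ≡ 276
192^92 ≡ 160
192^138 ≡ 1
The smallest such exponent is 138, so the order of 192 is 138.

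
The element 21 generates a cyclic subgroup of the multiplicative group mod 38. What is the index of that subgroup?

ord(21) | φ(38) = φ(2)·φ(19) = 1·18 = 18 = 2 · 3^2.
Divisors of 18: 1, 2, 3, 6, 9, 18.
Test each divisor d:
21^1 ≡ 21
21^2 ≡ 23
21^3 ≡ 27
21^6 ≡ 7
21^9 ≡ 37
21^18 ≡ 1
So ord_38(21) = 18, hence |⟨21⟩| = 18.
Index = |(Z/38Z)^×| / |⟨21⟩| = 18 / 18 = 1.

1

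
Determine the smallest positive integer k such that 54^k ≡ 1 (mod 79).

78

By Lagrange's theorem, ord_79(54) divides φ(79) = 79 − 1 = 78 = 2 · 3 · 13.
Divisors of 78: 1, 2, 3, 6, 13, 26, 39, 78.
Compute 54^d (mod 79) for the divisors d until we hit 1:
54^1 ≡ 54 (mod 79)
54^2 ≡ 72 (mod 79)
54^3 ≡ 17 (mod 79)
54^6 ≡ 52 (mod 79)
54^13 ≡ 24 (mod 79)
54^26 ≡ 23 (mod 79)
54^39 ≡ 78 (mod 79)
54^78 ≡ 1 (mod 79) ✓
So ord_79(54) = 78.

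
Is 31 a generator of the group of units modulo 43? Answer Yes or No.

No

φ(43) = 43 − 1 = 42 = 2 · 3 · 7.
It suffices to check that the order of 31 is not a proper divisor of 42: compute 31^(42/q) for q ∈ {2, 3, 7}.
31^21 ≡ 1 (mod 43)  [q = 2: ≡ 1 ✗]
31^14 ≡ 36 (mod 43)  [q = 3: ≢ 1 ✓]
31^6 ≡ 21 (mod 43)  [q = 7: ≢ 1 ✓]
31^21 ≡ 1 shows ord(31) | 21, strictly less than φ(43); not a primitive root.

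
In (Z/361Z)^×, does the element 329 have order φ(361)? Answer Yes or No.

No

φ(361) = φ(19^2) = 19·(19−1) = 342 = 2 · 3^2 · 19.
Test 329^(342/q) mod 361 for each prime factor q of 342:
329^171 ≡ 1 (mod 361)  [q = 2: ≡ 1 ✗]
329^114 ≡ 68 (mod 361)  [q = 3: ≢ 1 ✓]
329^18 ≡ 286 (mod 361)  [q = 19: ≢ 1 ✓]
The check at q = 2 fails, so 329 generates a proper subgroup.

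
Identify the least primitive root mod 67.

φ(67) = 67 − 1 = 66 = 2 · 3 · 11.
Test candidates g = 2, 3, … against the prime factors q ∈ {2, 3, 11} of φ(67): g is a generator iff g^(66/q) ≢ 1 for every such q.
g = 2: 2^33 ≡ 66; 2^22 ≡ 37; 2^6 ≡ 64 — none is 1, so 2 is a primitive root.
The smallest primitive root modulo 67 is 2.

2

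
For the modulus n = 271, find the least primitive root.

φ(271) = 271 − 1 = 270 = 2 · 3^3 · 5.
g is a primitive root iff g^(270/q) ≢ 1 (mod 271) for each prime q ∈ {2, 3, 5}.
g = 2: 2^135 ≡ 1 — hits 1, so not a primitive root.
g = 3: 3^135 ≡ 270; 3^90 ≡ 1 — hits 1, so not a primitive root.
g = 4: 4^135 ≡ 1 — hits 1, so not a primitive root.
g = 5: 5^135 ≡ 1 — hits 1, so not a primitive root.
g = 6: 6^135 ≡ 270; 6^90 ≡ 242; 6^54 ≡ 10 — none is 1, so 6 is a primitive root.
The smallest primitive root modulo 271 is 6.

6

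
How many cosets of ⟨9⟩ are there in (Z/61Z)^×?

12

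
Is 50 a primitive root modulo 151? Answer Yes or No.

No

φ(151) = 151 − 1 = 150 = 2 · 3 · 5^2.
50 is a primitive root mod 151 iff 50^(φ(151)/q) ≢ 1 for every prime q | φ(151), i.e. q ∈ {2, 3, 5}.
50^75 ≡ 1 (mod 151)  [q = 2: ≡ 1 ✗]
50^50 ≡ 1 (mod 151)  [q = 3: ≡ 1 ✗]
50^30 ≡ 64 (mod 151)  [q = 5: ≢ 1 ✓]
50^75 ≡ 1 shows ord(50) | 75, strictly less than φ(151); not a primitive root.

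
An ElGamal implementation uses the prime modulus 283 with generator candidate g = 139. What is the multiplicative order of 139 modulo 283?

The order of 139 must divide φ(283) = 283 − 1 = 282 = 2 · 3 · 47.
Divisors of 282: 1, 2, 3, 6, 47, 94, 141, 282.
Compute 139^d (mod 283) for the divisors d until we hit 1:
139^1 ≡ 139 (mod 283)
139^2 ≡ 77 (mod 283)
139^3 ≡ 232 (mod 283)
139^6 ≡ 54 (mod 283)
139^47 ≡ 45 (mod 283)
139^94 ≡ 44 (mod 283)
139^141 ≡ 282 (mod 283)
139^282 ≡ 1 (mod 283) ✓
Therefore the multiplicative order of 139 modulo 283 is 282.

282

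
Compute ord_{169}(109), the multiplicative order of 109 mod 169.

52

By Lagrange's theorem, ord_169(109) divides φ(169) = φ(13^2) = 13·(13−1) = 156 = 2^2 · 3 · 13.
Divisors of 156: 1, 2, 3, 4, 6, 12, 13, 26, 39, 52, 78, 156.
Evaluate successive powers at the divisors of 156:
109^1 ≡ 109 (mod 169)
109^2 ≡ 51 (mod 169)
109^3 ≡ 151 (mod 169)
109^4 ≡ 66 (mod 169)
109^6 ≡ 155 (mod 169)
109^12 ≡ 27 (mod 169)
109^13 ≡ 70 (mod 169)
109^26 ≡ 168 (mod 169)
109^39 ≡ 99 (mod 169)
109^52 ≡ 1 (mod 169) ✓
The smallest such exponent is 52, so the order of 109 is 52.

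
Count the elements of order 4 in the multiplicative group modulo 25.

φ(25) = φ(5^2) = 5·(5−1) = 20 = 2^2 · 5.
In a cyclic group of order 20, there are φ(d) elements of order d for each divisor d of 20, and zero for non-divisors.
4 = 2^2 divides 20, and φ(4) = 2.

2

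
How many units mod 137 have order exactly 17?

16

φ(137) = 137 − 1 = 136 = 2^3 · 17.
(Z/137Z)^× is cyclic (|G| = 136); a cyclic group of order m has exactly φ(d) elements of each order d | m, and none otherwise.
17 | 136, and φ(17) = 17 − 1 = 16.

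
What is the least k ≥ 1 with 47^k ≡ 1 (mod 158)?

78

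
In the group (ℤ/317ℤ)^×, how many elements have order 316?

φ(317) = 317 − 1 = 316 = 2^2 · 79.
In a cyclic group of order 316, there are φ(d) elements of order d for each divisor d of 316, and zero for non-divisors.
316 = 2^2 · 79 divides 316, and φ(316) = 156.

156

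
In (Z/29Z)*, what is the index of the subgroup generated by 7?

4

By Lagrange's theorem, ord_29(7) divides φ(29) = 29 − 1 = 28 = 2^2 · 7.
Divisors of 28: 1, 2, 4, 7, 14, 28.
Test each divisor d:
7^1 ≡ 7
7^2 ≡ 20
7^4 ≡ 23
7^7 ≡ 1
So ord_29(7) = 7, hence |⟨7⟩| = 7.
[(Z/29Z)^× : ⟨7⟩] = 28/7 = 4.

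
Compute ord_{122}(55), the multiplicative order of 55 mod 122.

60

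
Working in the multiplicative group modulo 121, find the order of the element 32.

22

The order of 32 must divide φ(121) = φ(11^2) = 11·(11−1) = 110 = 2 · 5 · 11.
Divisors of 110: 1, 2, 5, 10, 11, 22, 55, 110.
Test each divisor d:
32^1 ≡ 32
32^2 ≡ 56
32^5 ≡ 43
32^10 ≡ 34
32^11 ≡ 120
32^22 ≡ 1
Therefore the multiplicative order of 32 modulo 121 is 22.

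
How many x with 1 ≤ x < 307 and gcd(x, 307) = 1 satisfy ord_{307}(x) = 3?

2

φ(307) = 307 − 1 = 306 = 2 · 3^2 · 17.
(Z/307Z)^× is cyclic (|G| = 306); a cyclic group of order m has exactly φ(d) elements of each order d | m, and none otherwise.
3 | 306, and φ(3) = 3 − 1 = 2.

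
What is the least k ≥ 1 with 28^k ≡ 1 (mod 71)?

70

The order of 28 must divide φ(71) = 71 − 1 = 70 = 2 · 5 · 7.
Divisors of 70: 1, 2, 5, 7, 10, 14, 35, 70.
Compute 28^d (mod 71) for the divisors d until we hit 1:
28^1 ≡ 28 (mod 71)
28^2 ≡ 3 (mod 71)
28^5 ≡ 39 (mod 71)
28^7 ≡ 46 (mod 71)
28^10 ≡ 30 (mod 71)
28^14 ≡ 57 (mod 71)
28^35 ≡ 70 (mod 71)
28^70 ≡ 1 (mod 71) ✓
So ord_71(28) = 70.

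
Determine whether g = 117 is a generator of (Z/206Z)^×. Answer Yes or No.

No

φ(206) = φ(2)·φ(103) = 1·102 = 102 = 2 · 3 · 17.
It suffices to check that the order of 117 is not a proper divisor of 102: compute 117^(102/q) for q ∈ {2, 3, 17}.
117^51 ≡ 1 (mod 206)  [q = 2: ≡ 1 ✗]
117^34 ≡ 1 (mod 206)  [q = 3: ≡ 1 ✗]
117^6 ≡ 133 (mod 206)  [q = 17: ≢ 1 ✓]
The check at q = 2 fails, so 117 generates a proper subgroup.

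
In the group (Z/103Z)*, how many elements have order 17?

16

φ(103) = 103 − 1 = 102 = 2 · 3 · 17.
(Z/103Z)^× is cyclic (|G| = 102); a cyclic group of order m has exactly φ(d) elements of each order d | m, and none otherwise.
17 | 102, and φ(17) = 17 − 1 = 16.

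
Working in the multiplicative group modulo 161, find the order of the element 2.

33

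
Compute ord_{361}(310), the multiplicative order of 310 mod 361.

171

ord(310) | φ(361) = φ(19^2) = 19·(19−1) = 342 = 2 · 3^2 · 19.
Divisors of 342: 1, 2, 3, 6, 9, 18, 19, 38, 57, 114, 171, 342.
Compute 310^d (mod 361) for the divisors d until we hit 1:
310^1 ≡ 310
310^2 ≡ 74
310^3 ≡ 197
310^6 ≡ 182
310^9 ≡ 115
310^18 ≡ 229
310^19 ≡ 234
310^38 ≡ 245
310^57 ≡ 292
310^114 ≡ 68
310^171 ≡ 1
So ord_361(310) = 171.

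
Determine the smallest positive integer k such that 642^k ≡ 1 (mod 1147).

180

ord(642) | φ(1147) = φ(31·37) = (31−1)·(37−1) = 30·36 = 1080 = 2^3 · 3^3 · 5.
Divisors of 1080: 1, 2, 3, 4, 5, 6, 8, 9, 10, 12, 15, 18, 20, 24, 27, 30, 36, 40, 45, 54, 60, 72, 90, 108, 120, 135, 180, 216, 270, 360, 540, 1080.
Compute 642^d (mod 1147) for the divisors d until we hit 1:
642^1 ≡ 642
642^2 ≡ 391
642^3 ≡ 976
642^4 ≡ 330
642^5 ≡ 812
642^6 ≡ 566
642^8 ≡ 1082
642^9 ≡ 709
642^10 ≡ 966
642^12 ≡ 343
642^15 ≡ 991
642^18 ≡ 295
642^20 ≡ 645
642^24 ≡ 655
642^27 ≡ 401
642^30 ≡ 249
642^36 ≡ 1000
642^40 ≡ 811
642^45 ≡ 154
642^54 ≡ 221
642^60 ≡ 63
642^72 ≡ 963
642^90 ≡ 776
642^108 ≡ 667
642^120 ≡ 528
642^135 ≡ 216
642^180 ≡ 1
The smallest such exponent is 180, so the order of 642 is 180.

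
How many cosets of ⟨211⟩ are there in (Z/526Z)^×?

The order of 211 must divide φ(526) = φ(2)·φ(263) = 1·262 = 262 = 2 · 131.
Divisors of 262: 1, 2, 131, 262.
Test each divisor d:
211^1 ≡ 211 (mod 526)
211^2 ≡ 337 (mod 526)
211^131 ≡ 525 (mod 526)
211^262 ≡ 1 (mod 526) ✓
Thus |⟨211⟩| = ord(211) = 262.
The index is φ(526) / ord(211) = 262 / 262 = 1.

1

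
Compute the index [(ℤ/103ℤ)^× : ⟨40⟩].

1

ord(40) | φ(103) = 103 − 1 = 102 = 2 · 3 · 17.
Divisors of 102: 1, 2, 3, 6, 17, 34, 51, 102.
Check 40^d mod 103 for each divisor in increasing order:
40^1 ≡ 40 (mod 103)
40^2 ≡ 55 (mod 103)
40^3 ≡ 37 (mod 103)
40^6 ≡ 30 (mod 103)
40^17 ≡ 57 (mod 103)
40^34 ≡ 56 (mod 103)
40^51 ≡ 102 (mod 103)
40^102 ≡ 1 (mod 103) ✓
So ord_103(40) = 102, hence |⟨40⟩| = 102.
Index = |(Z/103Z)^×| / |⟨40⟩| = 102 / 102 = 1.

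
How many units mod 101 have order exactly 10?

φ(101) = 101 − 1 = 100 = 2^2 · 5^2.
In a cyclic group of order 100, there are φ(d) elements of order d for each divisor d of 100, and zero for non-divisors.
10 = 2 · 5 divides 100, and φ(10) = 4.

4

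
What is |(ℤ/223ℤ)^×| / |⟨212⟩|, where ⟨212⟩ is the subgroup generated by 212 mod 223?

ord(212) | φ(223) = 223 − 1 = 222 = 2 · 3 · 37.
Divisors of 222: 1, 2, 3, 6, 37, 74, 111, 222.
Test each divisor d:
212^1 ≡ 212 (mod 223)
212^2 ≡ 121 (mod 223)
212^3 ≡ 7 (mod 223)
212^6 ≡ 49 (mod 223)
212^37 ≡ 183 (mod 223)
212^74 ≡ 39 (mod 223)
212^111 ≡ 1 (mod 223) ✓
So ord_223(212) = 111, hence |⟨212⟩| = 111.
Index = |(Z/223Z)^×| / |⟨212⟩| = 222 / 111 = 2.

2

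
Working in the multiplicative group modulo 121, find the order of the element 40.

10

By Lagrange's theorem, ord_121(40) divides φ(121) = φ(11^2) = 11·(11−1) = 110 = 2 · 5 · 11.
Divisors of 110: 1, 2, 5, 10, 11, 22, 55, 110.
Evaluate successive powers at the divisors of 110:
40^1 ≡ 40 (mod 121)
40^2 ≡ 27 (mod 121)
40^5 ≡ 120 (mod 121)
40^10 ≡ 1 (mod 121) ✓
So ord_121(40) = 10.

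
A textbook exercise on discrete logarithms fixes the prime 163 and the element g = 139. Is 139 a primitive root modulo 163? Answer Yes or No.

Yes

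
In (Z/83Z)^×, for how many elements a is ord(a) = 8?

0

φ(83) = 83 − 1 = 82 = 2 · 41.
Since (Z/83Z)^× is cyclic of order 82, the number of elements of order d is φ(d) when d | 82 and 0 otherwise.
Here 82 is not a multiple of 8, so there are no elements of order 8.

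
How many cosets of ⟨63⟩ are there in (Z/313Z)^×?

1

By Lagrange's theorem, ord_313(63) divides φ(313) = 313 − 1 = 312 = 2^3 · 3 · 13.
Divisors of 312: 1, 2, 3, 4, 6, 8, 12, 13, 24, 26, 39, 52, 78, 104, 156, 312.
Evaluate successive powers at the divisors of 312:
63^1 ≡ 63 (mod 313)
63^2 ≡ 213 (mod 313)
63^3 ≡ 273 (mod 313)
63^4 ≡ 297 (mod 313)
63^6 ≡ 35 (mod 313)
63^8 ≡ 256 (mod 313)
63^12 ≡ 286 (mod 313)
63^13 ≡ 177 (mod 313)
63^24 ≡ 103 (mod 313)
63^26 ≡ 29 (mod 313)
63^39 ≡ 125 (mod 313)
63^52 ≡ 215 (mod 313)
63^78 ≡ 288 (mod 313)
63^104 ≡ 214 (mod 313)
63^156 ≡ 312 (mod 313)
63^312 ≡ 1 (mod 313) ✓
So ord_313(63) = 312, hence |⟨63⟩| = 312.
[(Z/313Z)^× : ⟨63⟩] = 312/312 = 1.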